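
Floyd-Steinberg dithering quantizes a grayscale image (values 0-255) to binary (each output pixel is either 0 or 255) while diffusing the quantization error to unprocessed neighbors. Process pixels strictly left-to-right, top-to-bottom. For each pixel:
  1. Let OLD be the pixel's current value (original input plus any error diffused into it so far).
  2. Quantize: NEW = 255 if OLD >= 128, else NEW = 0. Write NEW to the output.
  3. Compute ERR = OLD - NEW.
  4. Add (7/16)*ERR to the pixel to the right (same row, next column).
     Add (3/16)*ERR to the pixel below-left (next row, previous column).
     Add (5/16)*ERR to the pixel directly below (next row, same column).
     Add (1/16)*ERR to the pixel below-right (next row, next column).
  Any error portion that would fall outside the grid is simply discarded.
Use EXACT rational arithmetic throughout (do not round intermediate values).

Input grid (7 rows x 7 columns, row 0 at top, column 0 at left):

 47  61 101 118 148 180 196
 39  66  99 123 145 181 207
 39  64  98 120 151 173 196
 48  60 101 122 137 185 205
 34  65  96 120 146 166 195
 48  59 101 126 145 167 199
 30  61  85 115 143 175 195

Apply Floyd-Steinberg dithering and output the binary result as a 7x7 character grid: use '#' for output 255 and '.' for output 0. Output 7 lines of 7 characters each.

(0,0): OLD=47 → NEW=0, ERR=47
(0,1): OLD=1305/16 → NEW=0, ERR=1305/16
(0,2): OLD=34991/256 → NEW=255, ERR=-30289/256
(0,3): OLD=271305/4096 → NEW=0, ERR=271305/4096
(0,4): OLD=11598463/65536 → NEW=255, ERR=-5113217/65536
(0,5): OLD=152951161/1048576 → NEW=255, ERR=-114435719/1048576
(0,6): OLD=2487284303/16777216 → NEW=255, ERR=-1790905777/16777216
(1,0): OLD=17659/256 → NEW=0, ERR=17659/256
(1,1): OLD=209757/2048 → NEW=0, ERR=209757/2048
(1,2): OLD=8149537/65536 → NEW=0, ERR=8149537/65536
(1,3): OLD=46158093/262144 → NEW=255, ERR=-20688627/262144
(1,4): OLD=1170504327/16777216 → NEW=0, ERR=1170504327/16777216
(1,5): OLD=20471894711/134217728 → NEW=255, ERR=-13753625929/134217728
(1,6): OLD=261969730521/2147483648 → NEW=0, ERR=261969730521/2147483648
(2,0): OLD=2613583/32768 → NEW=0, ERR=2613583/32768
(2,1): OLD=166229461/1048576 → NEW=255, ERR=-101157419/1048576
(2,2): OLD=1447160255/16777216 → NEW=0, ERR=1447160255/16777216
(2,3): OLD=20659905159/134217728 → NEW=255, ERR=-13565615481/134217728
(2,4): OLD=112138720375/1073741824 → NEW=0, ERR=112138720375/1073741824
(2,5): OLD=7349620494013/34359738368 → NEW=255, ERR=-1412112789827/34359738368
(2,6): OLD=115304000197115/549755813888 → NEW=255, ERR=-24883732344325/549755813888
(3,0): OLD=920007391/16777216 → NEW=0, ERR=920007391/16777216
(3,1): OLD=10066610419/134217728 → NEW=0, ERR=10066610419/134217728
(3,2): OLD=145801767753/1073741824 → NEW=255, ERR=-128002397367/1073741824
(3,3): OLD=271584264271/4294967296 → NEW=0, ERR=271584264271/4294967296
(3,4): OLD=100758324629215/549755813888 → NEW=255, ERR=-39429407912225/549755813888
(3,5): OLD=610533079167885/4398046511104 → NEW=255, ERR=-510968781163635/4398046511104
(3,6): OLD=9672711357404819/70368744177664 → NEW=255, ERR=-8271318407899501/70368744177664
(4,0): OLD=140014570929/2147483648 → NEW=0, ERR=140014570929/2147483648
(4,1): OLD=3368560385789/34359738368 → NEW=0, ERR=3368560385789/34359738368
(4,2): OLD=64971171864819/549755813888 → NEW=0, ERR=64971171864819/549755813888
(4,3): OLD=750158921831777/4398046511104 → NEW=255, ERR=-371342938499743/4398046511104
(4,4): OLD=2421227853537171/35184372088832 → NEW=0, ERR=2421227853537171/35184372088832
(4,5): OLD=150058152555841875/1125899906842624 → NEW=255, ERR=-137046323689027245/1125899906842624
(4,6): OLD=1760969962915945525/18014398509481984 → NEW=0, ERR=1760969962915945525/18014398509481984
(5,0): OLD=47695125898311/549755813888 → NEW=0, ERR=47695125898311/549755813888
(5,1): OLD=676538723106925/4398046511104 → NEW=255, ERR=-444963137224595/4398046511104
(5,2): OLD=2954247494923211/35184372088832 → NEW=0, ERR=2954247494923211/35184372088832
(5,3): OLD=44089773807758999/281474976710656 → NEW=255, ERR=-27686345253458281/281474976710656
(5,4): OLD=1718063810020987229/18014398509481984 → NEW=0, ERR=1718063810020987229/18014398509481984
(5,5): OLD=27859896071059730189/144115188075855872 → NEW=255, ERR=-8889476888283517171/144115188075855872
(5,6): OLD=449533289699982809891/2305843009213693952 → NEW=255, ERR=-138456677649509147869/2305843009213693952
(6,0): OLD=2683977949588575/70368744177664 → NEW=0, ERR=2683977949588575/70368744177664
(6,1): OLD=75701150071075563/1125899906842624 → NEW=0, ERR=75701150071075563/1125899906842624
(6,2): OLD=2087664816820215649/18014398509481984 → NEW=0, ERR=2087664816820215649/18014398509481984
(6,3): OLD=22783641320772677951/144115188075855872 → NEW=255, ERR=-13965731638570569409/144115188075855872
(6,4): OLD=32481767726722818381/288230376151711744 → NEW=0, ERR=32481767726722818381/288230376151711744
(6,5): OLD=7368723402166298442961/36893488147419103232 → NEW=255, ERR=-2039116075425572881199/36893488147419103232
(6,6): OLD=87481630196607279690151/590295810358705651712 → NEW=255, ERR=-63043801444862661496409/590295810358705651712
Row 0: ..#.###
Row 1: ...#.#.
Row 2: .#.#.##
Row 3: ..#.###
Row 4: ...#.#.
Row 5: .#.#.##
Row 6: ...#.##

Answer: ..#.###
...#.#.
.#.#.##
..#.###
...#.#.
.#.#.##
...#.##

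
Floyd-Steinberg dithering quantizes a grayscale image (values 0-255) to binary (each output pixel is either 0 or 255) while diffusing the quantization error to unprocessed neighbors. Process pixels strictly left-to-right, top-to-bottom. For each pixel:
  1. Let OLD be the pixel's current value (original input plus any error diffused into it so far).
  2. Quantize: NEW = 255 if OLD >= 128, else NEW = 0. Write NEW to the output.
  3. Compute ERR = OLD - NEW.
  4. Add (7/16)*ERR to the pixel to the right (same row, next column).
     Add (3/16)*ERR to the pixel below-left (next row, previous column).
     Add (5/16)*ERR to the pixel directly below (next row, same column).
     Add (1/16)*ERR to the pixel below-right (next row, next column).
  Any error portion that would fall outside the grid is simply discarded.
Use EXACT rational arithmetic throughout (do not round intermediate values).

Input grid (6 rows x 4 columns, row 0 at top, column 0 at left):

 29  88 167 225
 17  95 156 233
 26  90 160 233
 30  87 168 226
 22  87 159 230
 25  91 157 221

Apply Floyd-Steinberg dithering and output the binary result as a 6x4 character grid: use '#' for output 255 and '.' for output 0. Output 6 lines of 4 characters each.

Answer: ..##
.#.#
..##
.#.#
..##
..##

Derivation:
(0,0): OLD=29 → NEW=0, ERR=29
(0,1): OLD=1611/16 → NEW=0, ERR=1611/16
(0,2): OLD=54029/256 → NEW=255, ERR=-11251/256
(0,3): OLD=842843/4096 → NEW=255, ERR=-201637/4096
(1,0): OLD=11505/256 → NEW=0, ERR=11505/256
(1,1): OLD=286103/2048 → NEW=255, ERR=-236137/2048
(1,2): OLD=5825123/65536 → NEW=0, ERR=5825123/65536
(1,3): OLD=266082853/1048576 → NEW=255, ERR=-1304027/1048576
(2,0): OLD=603757/32768 → NEW=0, ERR=603757/32768
(2,1): OLD=85463167/1048576 → NEW=0, ERR=85463167/1048576
(2,2): OLD=452974043/2097152 → NEW=255, ERR=-81799717/2097152
(2,3): OLD=7418948303/33554432 → NEW=255, ERR=-1137431857/33554432
(3,0): OLD=856307101/16777216 → NEW=0, ERR=856307101/16777216
(3,1): OLD=34531018115/268435456 → NEW=255, ERR=-33920023165/268435456
(3,2): OLD=426342730877/4294967296 → NEW=0, ERR=426342730877/4294967296
(3,3): OLD=17619518649579/68719476736 → NEW=255, ERR=96052081899/68719476736
(4,0): OLD=61233779097/4294967296 → NEW=0, ERR=61233779097/4294967296
(4,1): OLD=2595935943499/34359738368 → NEW=0, ERR=2595935943499/34359738368
(4,2): OLD=236877500810987/1099511627776 → NEW=255, ERR=-43497964271893/1099511627776
(4,3): OLD=3858544945968861/17592186044416 → NEW=255, ERR=-627462495357219/17592186044416
(5,0): OLD=23981054341577/549755813888 → NEW=0, ERR=23981054341577/549755813888
(5,1): OLD=2237155396416927/17592186044416 → NEW=0, ERR=2237155396416927/17592186044416
(5,2): OLD=1744329802929371/8796093022208 → NEW=255, ERR=-498673917733669/8796093022208
(5,3): OLD=51391255099647227/281474976710656 → NEW=255, ERR=-20384863961570053/281474976710656
Row 0: ..##
Row 1: .#.#
Row 2: ..##
Row 3: .#.#
Row 4: ..##
Row 5: ..##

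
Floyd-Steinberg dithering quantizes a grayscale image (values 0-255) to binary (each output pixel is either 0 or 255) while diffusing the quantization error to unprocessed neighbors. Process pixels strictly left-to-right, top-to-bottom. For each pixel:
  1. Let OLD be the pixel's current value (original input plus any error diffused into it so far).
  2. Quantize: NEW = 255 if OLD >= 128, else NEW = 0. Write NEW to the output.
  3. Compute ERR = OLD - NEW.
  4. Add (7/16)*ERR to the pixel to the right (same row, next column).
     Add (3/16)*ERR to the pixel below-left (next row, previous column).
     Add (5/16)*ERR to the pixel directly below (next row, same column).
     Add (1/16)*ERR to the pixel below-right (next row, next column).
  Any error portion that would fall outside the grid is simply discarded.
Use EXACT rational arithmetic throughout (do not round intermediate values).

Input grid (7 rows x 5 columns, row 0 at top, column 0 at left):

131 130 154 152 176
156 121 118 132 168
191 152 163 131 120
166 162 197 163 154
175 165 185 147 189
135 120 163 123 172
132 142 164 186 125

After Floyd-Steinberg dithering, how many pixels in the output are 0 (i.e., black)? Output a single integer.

Answer: 13

Derivation:
(0,0): OLD=131 → NEW=255, ERR=-124
(0,1): OLD=303/4 → NEW=0, ERR=303/4
(0,2): OLD=11977/64 → NEW=255, ERR=-4343/64
(0,3): OLD=125247/1024 → NEW=0, ERR=125247/1024
(0,4): OLD=3760313/16384 → NEW=255, ERR=-417607/16384
(1,0): OLD=8413/64 → NEW=255, ERR=-7907/64
(1,1): OLD=35915/512 → NEW=0, ERR=35915/512
(1,2): OLD=2541991/16384 → NEW=255, ERR=-1635929/16384
(1,3): OLD=7701659/65536 → NEW=0, ERR=7701659/65536
(1,4): OLD=229736049/1048576 → NEW=255, ERR=-37650831/1048576
(2,0): OLD=1356137/8192 → NEW=255, ERR=-732823/8192
(2,1): OLD=28400787/262144 → NEW=0, ERR=28400787/262144
(2,2): OLD=862411129/4194304 → NEW=255, ERR=-207136391/4194304
(2,3): OLD=8935229531/67108864 → NEW=255, ERR=-8177530789/67108864
(2,4): OLD=67444536253/1073741824 → NEW=0, ERR=67444536253/1073741824
(3,0): OLD=664205145/4194304 → NEW=255, ERR=-405342375/4194304
(3,1): OLD=4654843877/33554432 → NEW=255, ERR=-3901536283/33554432
(3,2): OLD=123072729191/1073741824 → NEW=0, ERR=123072729191/1073741824
(3,3): OLD=394616501359/2147483648 → NEW=255, ERR=-152991828881/2147483648
(3,4): OLD=4633221283787/34359738368 → NEW=255, ERR=-4128512000053/34359738368
(4,0): OLD=66034105751/536870912 → NEW=0, ERR=66034105751/536870912
(4,1): OLD=3400360630167/17179869184 → NEW=255, ERR=-980506011753/17179869184
(4,2): OLD=48165298567609/274877906944 → NEW=255, ERR=-21928567703111/274877906944
(4,3): OLD=327520423398295/4398046511104 → NEW=0, ERR=327520423398295/4398046511104
(4,4): OLD=12636760667784353/70368744177664 → NEW=255, ERR=-5307269097519967/70368744177664
(5,0): OLD=44732456322341/274877906944 → NEW=255, ERR=-25361409948379/274877906944
(5,1): OLD=119909494894383/2199023255552 → NEW=0, ERR=119909494894383/2199023255552
(5,2): OLD=12126104544417831/70368744177664 → NEW=255, ERR=-5817925220886489/70368744177664
(5,3): OLD=25606581310686153/281474976710656 → NEW=0, ERR=25606581310686153/281474976710656
(5,4): OLD=868681130229619923/4503599627370496 → NEW=255, ERR=-279736774749856557/4503599627370496
(6,0): OLD=3989609202473813/35184372088832 → NEW=0, ERR=3989609202473813/35184372088832
(6,1): OLD=210971538179942779/1125899906842624 → NEW=255, ERR=-76132938064926341/1125899906842624
(6,2): OLD=2324669408543799801/18014398509481984 → NEW=255, ERR=-2269002211374106119/18014398509481984
(6,3): OLD=41075710350473990643/288230376151711744 → NEW=255, ERR=-32423035568212504077/288230376151711744
(6,4): OLD=286204874668124481893/4611686018427387904 → NEW=0, ERR=286204874668124481893/4611686018427387904
Output grid:
  Row 0: #.#.#  (2 black, running=2)
  Row 1: #.#.#  (2 black, running=4)
  Row 2: #.##.  (2 black, running=6)
  Row 3: ##.##  (1 black, running=7)
  Row 4: .##.#  (2 black, running=9)
  Row 5: #.#.#  (2 black, running=11)
  Row 6: .###.  (2 black, running=13)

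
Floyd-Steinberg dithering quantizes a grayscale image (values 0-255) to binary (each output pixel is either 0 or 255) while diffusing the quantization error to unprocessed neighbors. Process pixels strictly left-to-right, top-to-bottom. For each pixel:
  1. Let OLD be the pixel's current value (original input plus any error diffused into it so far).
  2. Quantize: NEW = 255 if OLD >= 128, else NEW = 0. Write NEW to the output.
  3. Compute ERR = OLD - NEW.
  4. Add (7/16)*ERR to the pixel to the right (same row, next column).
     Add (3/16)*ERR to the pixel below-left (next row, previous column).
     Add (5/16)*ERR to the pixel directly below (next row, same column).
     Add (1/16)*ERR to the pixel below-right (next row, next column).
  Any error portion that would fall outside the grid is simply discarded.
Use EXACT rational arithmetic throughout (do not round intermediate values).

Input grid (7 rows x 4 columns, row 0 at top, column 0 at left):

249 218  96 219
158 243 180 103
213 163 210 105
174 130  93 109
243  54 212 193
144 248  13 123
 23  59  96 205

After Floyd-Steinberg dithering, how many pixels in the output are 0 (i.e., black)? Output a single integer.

Answer: 12

Derivation:
(0,0): OLD=249 → NEW=255, ERR=-6
(0,1): OLD=1723/8 → NEW=255, ERR=-317/8
(0,2): OLD=10069/128 → NEW=0, ERR=10069/128
(0,3): OLD=518995/2048 → NEW=255, ERR=-3245/2048
(1,0): OLD=19033/128 → NEW=255, ERR=-13607/128
(1,1): OLD=203247/1024 → NEW=255, ERR=-57873/1024
(1,2): OLD=5802651/32768 → NEW=255, ERR=-2553189/32768
(1,3): OLD=38447405/524288 → NEW=0, ERR=38447405/524288
(2,0): OLD=2771893/16384 → NEW=255, ERR=-1406027/16384
(2,1): OLD=45371927/524288 → NEW=0, ERR=45371927/524288
(2,2): OLD=245083411/1048576 → NEW=255, ERR=-22303469/1048576
(2,3): OLD=1908255399/16777216 → NEW=0, ERR=1908255399/16777216
(3,0): OLD=1370769253/8388608 → NEW=255, ERR=-768325787/8388608
(3,1): OLD=14444609211/134217728 → NEW=0, ERR=14444609211/134217728
(3,2): OLD=343967366469/2147483648 → NEW=255, ERR=-203640963771/2147483648
(3,3): OLD=3495330686563/34359738368 → NEW=0, ERR=3495330686563/34359738368
(4,0): OLD=503706291137/2147483648 → NEW=255, ERR=-43902039103/2147483648
(4,1): OLD=948033021123/17179869184 → NEW=0, ERR=948033021123/17179869184
(4,2): OLD=127713229756003/549755813888 → NEW=255, ERR=-12474502785437/549755813888
(4,3): OLD=1837818801987749/8796093022208 → NEW=255, ERR=-405184918675291/8796093022208
(5,0): OLD=40670436099185/274877906944 → NEW=255, ERR=-29423430171535/274877906944
(5,1): OLD=1872525900119095/8796093022208 → NEW=255, ERR=-370477820543945/8796093022208
(5,2): OLD=-77871233351069/4398046511104 → NEW=0, ERR=-77871233351069/4398046511104
(5,3): OLD=13994997162846931/140737488355328 → NEW=0, ERR=13994997162846931/140737488355328
(6,0): OLD=-2582220056904891/140737488355328 → NEW=0, ERR=-2582220056904891/140737488355328
(6,1): OLD=62601988316051251/2251799813685248 → NEW=0, ERR=62601988316051251/2251799813685248
(6,2): OLD=4274545616411565813/36028797018963968 → NEW=0, ERR=4274545616411565813/36028797018963968
(6,3): OLD=165371948761914890163/576460752303423488 → NEW=255, ERR=18374456924541900723/576460752303423488
Output grid:
  Row 0: ##.#  (1 black, running=1)
  Row 1: ###.  (1 black, running=2)
  Row 2: #.#.  (2 black, running=4)
  Row 3: #.#.  (2 black, running=6)
  Row 4: #.##  (1 black, running=7)
  Row 5: ##..  (2 black, running=9)
  Row 6: ...#  (3 black, running=12)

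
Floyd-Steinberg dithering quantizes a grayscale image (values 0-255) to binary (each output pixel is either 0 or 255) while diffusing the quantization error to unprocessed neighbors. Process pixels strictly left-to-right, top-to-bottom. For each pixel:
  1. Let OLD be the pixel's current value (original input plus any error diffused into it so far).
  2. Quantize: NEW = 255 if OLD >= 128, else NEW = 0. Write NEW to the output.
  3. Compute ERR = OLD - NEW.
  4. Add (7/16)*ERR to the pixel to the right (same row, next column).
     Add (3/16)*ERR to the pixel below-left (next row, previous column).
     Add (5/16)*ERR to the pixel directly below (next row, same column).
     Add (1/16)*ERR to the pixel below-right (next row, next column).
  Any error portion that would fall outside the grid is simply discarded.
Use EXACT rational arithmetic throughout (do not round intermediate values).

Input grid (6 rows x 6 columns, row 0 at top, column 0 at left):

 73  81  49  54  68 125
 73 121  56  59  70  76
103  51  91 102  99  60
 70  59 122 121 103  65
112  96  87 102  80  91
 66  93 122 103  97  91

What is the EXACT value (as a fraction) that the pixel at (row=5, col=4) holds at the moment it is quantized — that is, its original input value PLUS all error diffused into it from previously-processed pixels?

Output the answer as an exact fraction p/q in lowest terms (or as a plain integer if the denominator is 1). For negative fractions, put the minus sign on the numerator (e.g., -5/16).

Answer: 1575566800397979801/9007199254740992

Derivation:
(0,0): OLD=73 → NEW=0, ERR=73
(0,1): OLD=1807/16 → NEW=0, ERR=1807/16
(0,2): OLD=25193/256 → NEW=0, ERR=25193/256
(0,3): OLD=397535/4096 → NEW=0, ERR=397535/4096
(0,4): OLD=7239193/65536 → NEW=0, ERR=7239193/65536
(0,5): OLD=181746351/1048576 → NEW=255, ERR=-85640529/1048576
(1,0): OLD=29949/256 → NEW=0, ERR=29949/256
(1,1): OLD=472043/2048 → NEW=255, ERR=-50197/2048
(1,2): OLD=6637895/65536 → NEW=0, ERR=6637895/65536
(1,3): OLD=42075259/262144 → NEW=255, ERR=-24771461/262144
(1,4): OLD=904787025/16777216 → NEW=0, ERR=904787025/16777216
(1,5): OLD=21736594919/268435456 → NEW=0, ERR=21736594919/268435456
(2,0): OLD=4422473/32768 → NEW=255, ERR=-3933367/32768
(2,1): OLD=17959347/1048576 → NEW=0, ERR=17959347/1048576
(2,2): OLD=1860515289/16777216 → NEW=0, ERR=1860515289/16777216
(2,3): OLD=18445409105/134217728 → NEW=255, ERR=-15780111535/134217728
(2,4): OLD=316506971507/4294967296 → NEW=0, ERR=316506971507/4294967296
(2,5): OLD=8309270476629/68719476736 → NEW=0, ERR=8309270476629/68719476736
(3,0): OLD=598944441/16777216 → NEW=0, ERR=598944441/16777216
(3,1): OLD=12517356357/134217728 → NEW=0, ERR=12517356357/134217728
(3,2): OLD=189496786463/1073741824 → NEW=255, ERR=-84307378657/1073741824
(3,3): OLD=4855445065565/68719476736 → NEW=0, ERR=4855445065565/68719476736
(3,4): OLD=94703382582205/549755813888 → NEW=255, ERR=-45484349959235/549755813888
(3,5): OLD=626239308146931/8796093022208 → NEW=0, ERR=626239308146931/8796093022208
(4,0): OLD=302028015287/2147483648 → NEW=255, ERR=-245580314953/2147483648
(4,1): OLD=2151681803723/34359738368 → NEW=0, ERR=2151681803723/34359738368
(4,2): OLD=119777917349873/1099511627776 → NEW=0, ERR=119777917349873/1099511627776
(4,3): OLD=2662047147724565/17592186044416 → NEW=255, ERR=-1823960293601515/17592186044416
(4,4): OLD=7473209873830501/281474976710656 → NEW=0, ERR=7473209873830501/281474976710656
(4,5): OLD=539050337331909283/4503599627370496 → NEW=0, ERR=539050337331909283/4503599627370496
(5,0): OLD=23092503931537/549755813888 → NEW=0, ERR=23092503931537/549755813888
(5,1): OLD=2537234076561569/17592186044416 → NEW=255, ERR=-1948773364764511/17592186044416
(5,2): OLD=12955273598019963/140737488355328 → NEW=0, ERR=12955273598019963/140737488355328
(5,3): OLD=552410544966378361/4503599627370496 → NEW=0, ERR=552410544966378361/4503599627370496
(5,4): OLD=1575566800397979801/9007199254740992 → NEW=255, ERR=-721269009560973159/9007199254740992
Target (5,4): original=97, with diffused error = 1575566800397979801/9007199254740992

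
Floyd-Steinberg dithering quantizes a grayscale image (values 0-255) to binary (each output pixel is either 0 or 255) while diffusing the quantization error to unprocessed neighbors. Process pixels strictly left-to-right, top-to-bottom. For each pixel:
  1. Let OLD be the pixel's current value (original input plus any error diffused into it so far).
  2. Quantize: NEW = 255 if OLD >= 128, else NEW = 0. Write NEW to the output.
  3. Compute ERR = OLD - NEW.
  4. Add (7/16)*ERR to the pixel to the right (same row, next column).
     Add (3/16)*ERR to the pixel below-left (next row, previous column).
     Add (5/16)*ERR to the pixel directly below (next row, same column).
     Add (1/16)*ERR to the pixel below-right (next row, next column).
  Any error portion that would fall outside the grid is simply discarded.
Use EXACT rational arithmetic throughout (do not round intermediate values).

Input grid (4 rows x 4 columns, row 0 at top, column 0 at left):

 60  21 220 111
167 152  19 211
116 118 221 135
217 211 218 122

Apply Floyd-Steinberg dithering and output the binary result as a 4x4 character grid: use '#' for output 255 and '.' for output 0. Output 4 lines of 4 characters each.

Answer: ..#.
##.#
..##
###.

Derivation:
(0,0): OLD=60 → NEW=0, ERR=60
(0,1): OLD=189/4 → NEW=0, ERR=189/4
(0,2): OLD=15403/64 → NEW=255, ERR=-917/64
(0,3): OLD=107245/1024 → NEW=0, ERR=107245/1024
(1,0): OLD=12455/64 → NEW=255, ERR=-3865/64
(1,1): OLD=72401/512 → NEW=255, ERR=-58159/512
(1,2): OLD=-206171/16384 → NEW=0, ERR=-206171/16384
(1,3): OLD=62214035/262144 → NEW=255, ERR=-4632685/262144
(2,0): OLD=621195/8192 → NEW=0, ERR=621195/8192
(2,1): OLD=28716329/262144 → NEW=0, ERR=28716329/262144
(2,2): OLD=133473293/524288 → NEW=255, ERR=-220147/524288
(2,3): OLD=1077996729/8388608 → NEW=255, ERR=-1061098311/8388608
(3,0): OLD=1095704155/4194304 → NEW=255, ERR=26156635/4194304
(3,1): OLD=16953141381/67108864 → NEW=255, ERR=-159618939/67108864
(3,2): OLD=214702511739/1073741824 → NEW=255, ERR=-59101653381/1073741824
(3,3): OLD=1002678686685/17179869184 → NEW=0, ERR=1002678686685/17179869184
Row 0: ..#.
Row 1: ##.#
Row 2: ..##
Row 3: ###.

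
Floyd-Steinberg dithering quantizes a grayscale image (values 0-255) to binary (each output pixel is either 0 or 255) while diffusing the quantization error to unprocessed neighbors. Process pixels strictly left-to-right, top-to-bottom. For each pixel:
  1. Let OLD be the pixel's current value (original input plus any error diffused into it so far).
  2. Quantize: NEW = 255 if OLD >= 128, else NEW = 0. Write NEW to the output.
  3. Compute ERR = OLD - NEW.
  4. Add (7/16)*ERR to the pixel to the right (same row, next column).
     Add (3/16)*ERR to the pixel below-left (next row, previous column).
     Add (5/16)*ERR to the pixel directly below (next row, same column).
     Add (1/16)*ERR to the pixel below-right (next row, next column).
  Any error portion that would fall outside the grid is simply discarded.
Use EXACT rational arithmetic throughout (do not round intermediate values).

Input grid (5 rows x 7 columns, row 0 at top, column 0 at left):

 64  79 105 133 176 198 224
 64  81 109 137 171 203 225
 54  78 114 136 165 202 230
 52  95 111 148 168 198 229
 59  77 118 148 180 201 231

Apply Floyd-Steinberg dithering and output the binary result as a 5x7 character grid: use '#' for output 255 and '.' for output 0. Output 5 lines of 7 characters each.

Answer: ..#.###
.#.#.##
..#.###
.#.#.##
..#.###

Derivation:
(0,0): OLD=64 → NEW=0, ERR=64
(0,1): OLD=107 → NEW=0, ERR=107
(0,2): OLD=2429/16 → NEW=255, ERR=-1651/16
(0,3): OLD=22491/256 → NEW=0, ERR=22491/256
(0,4): OLD=878333/4096 → NEW=255, ERR=-166147/4096
(0,5): OLD=11813099/65536 → NEW=255, ERR=-4898581/65536
(0,6): OLD=200590957/1048576 → NEW=255, ERR=-66795923/1048576
(1,0): OLD=1665/16 → NEW=0, ERR=1665/16
(1,1): OLD=18511/128 → NEW=255, ERR=-14129/128
(1,2): OLD=211443/4096 → NEW=0, ERR=211443/4096
(1,3): OLD=2834179/16384 → NEW=255, ERR=-1343741/16384
(1,4): OLD=119451941/1048576 → NEW=0, ERR=119451941/1048576
(1,5): OLD=1803565277/8388608 → NEW=255, ERR=-335529763/8388608
(1,6): OLD=24551425171/134217728 → NEW=255, ERR=-9674095469/134217728
(2,0): OLD=134805/2048 → NEW=0, ERR=134805/2048
(2,1): OLD=5799007/65536 → NEW=0, ERR=5799007/65536
(2,2): OLD=153687213/1048576 → NEW=255, ERR=-113699667/1048576
(2,3): OLD=734145909/8388608 → NEW=0, ERR=734145909/8388608
(2,4): OLD=15184219721/67108864 → NEW=255, ERR=-1928540599/67108864
(2,5): OLD=366217309511/2147483648 → NEW=255, ERR=-181391020729/2147483648
(2,6): OLD=5773179422689/34359738368 → NEW=255, ERR=-2988553861151/34359738368
(3,0): OLD=93491773/1048576 → NEW=0, ERR=93491773/1048576
(3,1): OLD=1220059825/8388608 → NEW=255, ERR=-919035215/8388608
(3,2): OLD=3430822623/67108864 → NEW=0, ERR=3430822623/67108864
(3,3): OLD=49808246047/268435456 → NEW=255, ERR=-18642795233/268435456
(3,4): OLD=4063641307453/34359738368 → NEW=0, ERR=4063641307453/34359738368
(3,5): OLD=56416392136767/274877906944 → NEW=255, ERR=-13677474133953/274877906944
(3,6): OLD=768650127005793/4398046511104 → NEW=255, ERR=-352851733325727/4398046511104
(4,0): OLD=8901411227/134217728 → NEW=0, ERR=8901411227/134217728
(4,1): OLD=186695184967/2147483648 → NEW=0, ERR=186695184967/2147483648
(4,2): OLD=5227546941241/34359738368 → NEW=255, ERR=-3534186342599/34359738368
(4,3): OLD=29320336106723/274877906944 → NEW=0, ERR=29320336106723/274877906944
(4,4): OLD=549656866161725/2199023255552 → NEW=255, ERR=-11094064004035/2199023255552
(4,5): OLD=12356193640314537/70368744177664 → NEW=255, ERR=-5587836124989783/70368744177664
(4,6): OLD=189238453561367535/1125899906842624 → NEW=255, ERR=-97866022683501585/1125899906842624
Row 0: ..#.###
Row 1: .#.#.##
Row 2: ..#.###
Row 3: .#.#.##
Row 4: ..#.###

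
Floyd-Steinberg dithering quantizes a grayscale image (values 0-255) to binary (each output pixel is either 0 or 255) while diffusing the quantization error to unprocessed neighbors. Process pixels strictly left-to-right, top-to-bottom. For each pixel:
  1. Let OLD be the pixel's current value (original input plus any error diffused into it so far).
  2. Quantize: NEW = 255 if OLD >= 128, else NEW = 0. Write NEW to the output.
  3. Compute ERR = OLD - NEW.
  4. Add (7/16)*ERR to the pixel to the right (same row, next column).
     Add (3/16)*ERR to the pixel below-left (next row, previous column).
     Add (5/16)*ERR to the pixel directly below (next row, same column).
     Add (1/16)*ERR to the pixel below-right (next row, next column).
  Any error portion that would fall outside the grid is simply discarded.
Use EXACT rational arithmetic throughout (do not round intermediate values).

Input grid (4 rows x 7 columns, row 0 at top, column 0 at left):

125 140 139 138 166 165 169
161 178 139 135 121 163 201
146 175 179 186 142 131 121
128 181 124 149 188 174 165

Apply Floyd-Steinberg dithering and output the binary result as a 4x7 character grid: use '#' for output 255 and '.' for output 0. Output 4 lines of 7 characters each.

Answer: .#.##.#
##.#.##
.###.#.
#..##.#

Derivation:
(0,0): OLD=125 → NEW=0, ERR=125
(0,1): OLD=3115/16 → NEW=255, ERR=-965/16
(0,2): OLD=28829/256 → NEW=0, ERR=28829/256
(0,3): OLD=767051/4096 → NEW=255, ERR=-277429/4096
(0,4): OLD=8936973/65536 → NEW=255, ERR=-7774707/65536
(0,5): OLD=118592091/1048576 → NEW=0, ERR=118592091/1048576
(0,6): OLD=3665494141/16777216 → NEW=255, ERR=-612695939/16777216
(1,0): OLD=48321/256 → NEW=255, ERR=-16959/256
(1,1): OLD=325831/2048 → NEW=255, ERR=-196409/2048
(1,2): OLD=7586771/65536 → NEW=0, ERR=7586771/65536
(1,3): OLD=39131735/262144 → NEW=255, ERR=-27714985/262144
(1,4): OLD=916801445/16777216 → NEW=0, ERR=916801445/16777216
(1,5): OLD=27915771957/134217728 → NEW=255, ERR=-6309748683/134217728
(1,6): OLD=378147922555/2147483648 → NEW=255, ERR=-169460407685/2147483648
(2,0): OLD=3516541/32768 → NEW=0, ERR=3516541/32768
(2,1): OLD=219725743/1048576 → NEW=255, ERR=-47661137/1048576
(2,2): OLD=2843294157/16777216 → NEW=255, ERR=-1434895923/16777216
(2,3): OLD=17854272933/134217728 → NEW=255, ERR=-16371247707/134217728
(2,4): OLD=96948341749/1073741824 → NEW=0, ERR=96948341749/1073741824
(2,5): OLD=4962591977959/34359738368 → NEW=255, ERR=-3799141305881/34359738368
(2,6): OLD=24754336061633/549755813888 → NEW=0, ERR=24754336061633/549755813888
(3,0): OLD=2567146797/16777216 → NEW=255, ERR=-1711043283/16777216
(3,1): OLD=15146202409/134217728 → NEW=0, ERR=15146202409/134217728
(3,2): OLD=129850591819/1073741824 → NEW=0, ERR=129850591819/1073741824
(3,3): OLD=753229107261/4294967296 → NEW=255, ERR=-341987553219/4294967296
(3,4): OLD=84126061379885/549755813888 → NEW=255, ERR=-56061671161555/549755813888
(3,5): OLD=479028871211607/4398046511104 → NEW=0, ERR=479028871211607/4398046511104
(3,6): OLD=15467928243108361/70368744177664 → NEW=255, ERR=-2476101522195959/70368744177664
Row 0: .#.##.#
Row 1: ##.#.##
Row 2: .###.#.
Row 3: #..##.#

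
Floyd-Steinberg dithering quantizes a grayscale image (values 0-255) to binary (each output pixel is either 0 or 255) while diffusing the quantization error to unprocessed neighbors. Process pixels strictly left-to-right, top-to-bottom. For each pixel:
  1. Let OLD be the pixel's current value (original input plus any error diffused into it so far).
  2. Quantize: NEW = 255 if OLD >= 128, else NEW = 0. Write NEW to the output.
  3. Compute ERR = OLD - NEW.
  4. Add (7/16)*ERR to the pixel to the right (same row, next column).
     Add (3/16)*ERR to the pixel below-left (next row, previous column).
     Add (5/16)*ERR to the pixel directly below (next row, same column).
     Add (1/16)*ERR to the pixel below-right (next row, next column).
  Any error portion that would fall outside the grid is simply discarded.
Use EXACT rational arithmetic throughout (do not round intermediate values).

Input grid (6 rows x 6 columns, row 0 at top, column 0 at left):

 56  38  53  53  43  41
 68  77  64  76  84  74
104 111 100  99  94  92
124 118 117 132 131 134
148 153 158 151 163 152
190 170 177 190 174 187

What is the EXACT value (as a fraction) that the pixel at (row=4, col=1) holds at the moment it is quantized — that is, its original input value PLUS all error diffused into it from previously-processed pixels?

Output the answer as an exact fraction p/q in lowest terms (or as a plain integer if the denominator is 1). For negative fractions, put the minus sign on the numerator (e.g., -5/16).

Answer: 855818771569/4294967296

Derivation:
(0,0): OLD=56 → NEW=0, ERR=56
(0,1): OLD=125/2 → NEW=0, ERR=125/2
(0,2): OLD=2571/32 → NEW=0, ERR=2571/32
(0,3): OLD=45133/512 → NEW=0, ERR=45133/512
(0,4): OLD=668187/8192 → NEW=0, ERR=668187/8192
(0,5): OLD=10051261/131072 → NEW=0, ERR=10051261/131072
(1,0): OLD=3111/32 → NEW=0, ERR=3111/32
(1,1): OLD=40353/256 → NEW=255, ERR=-24927/256
(1,2): OLD=548389/8192 → NEW=0, ERR=548389/8192
(1,3): OLD=5018393/32768 → NEW=255, ERR=-3337447/32768
(1,4): OLD=177875043/2097152 → NEW=0, ERR=177875043/2097152
(1,5): OLD=4703310021/33554432 → NEW=255, ERR=-3853070139/33554432
(2,0): OLD=475643/4096 → NEW=0, ERR=475643/4096
(2,1): OLD=19661257/131072 → NEW=255, ERR=-13762103/131072
(2,2): OLD=104439611/2097152 → NEW=0, ERR=104439611/2097152
(2,3): OLD=1829497859/16777216 → NEW=0, ERR=1829497859/16777216
(2,4): OLD=75332083049/536870912 → NEW=255, ERR=-61569999511/536870912
(2,5): OLD=96574385775/8589934592 → NEW=0, ERR=96574385775/8589934592
(3,0): OLD=294863419/2097152 → NEW=255, ERR=-239910341/2097152
(3,1): OLD=867965199/16777216 → NEW=0, ERR=867965199/16777216
(3,2): OLD=22693616789/134217728 → NEW=255, ERR=-11531903851/134217728
(3,3): OLD=945724257639/8589934592 → NEW=0, ERR=945724257639/8589934592
(3,4): OLD=10462699404279/68719476736 → NEW=255, ERR=-7060767163401/68719476736
(3,5): OLD=93891203471769/1099511627776 → NEW=0, ERR=93891203471769/1099511627776
(4,0): OLD=32735929445/268435456 → NEW=0, ERR=32735929445/268435456
(4,1): OLD=855818771569/4294967296 → NEW=255, ERR=-239397888911/4294967296
Target (4,1): original=153, with diffused error = 855818771569/4294967296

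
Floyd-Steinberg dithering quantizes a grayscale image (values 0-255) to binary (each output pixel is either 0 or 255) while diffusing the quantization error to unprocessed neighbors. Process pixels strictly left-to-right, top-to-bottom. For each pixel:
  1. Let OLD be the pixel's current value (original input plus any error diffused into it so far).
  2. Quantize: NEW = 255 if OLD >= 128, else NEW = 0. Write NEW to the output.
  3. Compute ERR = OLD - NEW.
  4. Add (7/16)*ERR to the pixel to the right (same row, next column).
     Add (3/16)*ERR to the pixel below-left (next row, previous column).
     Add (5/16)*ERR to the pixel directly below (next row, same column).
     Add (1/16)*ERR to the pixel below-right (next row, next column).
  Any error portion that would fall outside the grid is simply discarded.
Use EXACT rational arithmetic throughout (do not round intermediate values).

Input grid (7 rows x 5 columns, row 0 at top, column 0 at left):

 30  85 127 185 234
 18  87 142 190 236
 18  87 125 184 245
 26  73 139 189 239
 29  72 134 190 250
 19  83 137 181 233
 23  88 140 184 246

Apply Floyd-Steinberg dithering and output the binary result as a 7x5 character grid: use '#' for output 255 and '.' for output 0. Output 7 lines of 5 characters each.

Answer: ..###
..#.#
.#.##
..###
..#.#
..###
.#.##

Derivation:
(0,0): OLD=30 → NEW=0, ERR=30
(0,1): OLD=785/8 → NEW=0, ERR=785/8
(0,2): OLD=21751/128 → NEW=255, ERR=-10889/128
(0,3): OLD=302657/2048 → NEW=255, ERR=-219583/2048
(0,4): OLD=6130631/32768 → NEW=255, ERR=-2225209/32768
(1,0): OLD=5859/128 → NEW=0, ERR=5859/128
(1,1): OLD=126581/1024 → NEW=0, ERR=126581/1024
(1,2): OLD=5096281/32768 → NEW=255, ERR=-3259559/32768
(1,3): OLD=12441989/131072 → NEW=0, ERR=12441989/131072
(1,4): OLD=523464303/2097152 → NEW=255, ERR=-11309457/2097152
(2,0): OLD=909015/16384 → NEW=0, ERR=909015/16384
(2,1): OLD=70313453/524288 → NEW=255, ERR=-63379987/524288
(2,2): OLD=558264711/8388608 → NEW=0, ERR=558264711/8388608
(2,3): OLD=31615190821/134217728 → NEW=255, ERR=-2610329819/134217728
(2,4): OLD=516982755523/2147483648 → NEW=255, ERR=-30625574717/2147483648
(3,0): OLD=173406247/8388608 → NEW=0, ERR=173406247/8388608
(3,1): OLD=4040774363/67108864 → NEW=0, ERR=4040774363/67108864
(3,2): OLD=375675978905/2147483648 → NEW=255, ERR=-171932351335/2147483648
(3,3): OLD=641584593569/4294967296 → NEW=255, ERR=-453632066911/4294967296
(3,4): OLD=12858744170149/68719476736 → NEW=255, ERR=-4664722397531/68719476736
(4,0): OLD=50197085865/1073741824 → NEW=0, ERR=50197085865/1073741824
(4,1): OLD=3351779207913/34359738368 → NEW=0, ERR=3351779207913/34359738368
(4,2): OLD=74556852277575/549755813888 → NEW=255, ERR=-65630880263865/549755813888
(4,3): OLD=765548970066921/8796093022208 → NEW=0, ERR=765548970066921/8796093022208
(4,4): OLD=36628754071846879/140737488355328 → NEW=255, ERR=740694541238239/140737488355328
(5,0): OLD=28532231826011/549755813888 → NEW=0, ERR=28532231826011/549755813888
(5,1): OLD=513375973714833/4398046511104 → NEW=0, ERR=513375973714833/4398046511104
(5,2): OLD=24372531503004889/140737488355328 → NEW=255, ERR=-11515528027603751/140737488355328
(5,3): OLD=93407891491330647/562949953421312 → NEW=255, ERR=-50144346631103913/562949953421312
(5,4): OLD=1811476024845971469/9007199254740992 → NEW=255, ERR=-485359785112981491/9007199254740992
(6,0): OLD=4299898310271211/70368744177664 → NEW=0, ERR=4299898310271211/70368744177664
(6,1): OLD=313254783007119621/2251799813685248 → NEW=255, ERR=-260954169482618619/2251799813685248
(6,2): OLD=1957226493037072647/36028797018963968 → NEW=0, ERR=1957226493037072647/36028797018963968
(6,3): OLD=94950880356713840013/576460752303423488 → NEW=255, ERR=-52046611480659149427/576460752303423488
(6,4): OLD=1697960298515256318747/9223372036854775808 → NEW=255, ERR=-653999570882711512293/9223372036854775808
Row 0: ..###
Row 1: ..#.#
Row 2: .#.##
Row 3: ..###
Row 4: ..#.#
Row 5: ..###
Row 6: .#.##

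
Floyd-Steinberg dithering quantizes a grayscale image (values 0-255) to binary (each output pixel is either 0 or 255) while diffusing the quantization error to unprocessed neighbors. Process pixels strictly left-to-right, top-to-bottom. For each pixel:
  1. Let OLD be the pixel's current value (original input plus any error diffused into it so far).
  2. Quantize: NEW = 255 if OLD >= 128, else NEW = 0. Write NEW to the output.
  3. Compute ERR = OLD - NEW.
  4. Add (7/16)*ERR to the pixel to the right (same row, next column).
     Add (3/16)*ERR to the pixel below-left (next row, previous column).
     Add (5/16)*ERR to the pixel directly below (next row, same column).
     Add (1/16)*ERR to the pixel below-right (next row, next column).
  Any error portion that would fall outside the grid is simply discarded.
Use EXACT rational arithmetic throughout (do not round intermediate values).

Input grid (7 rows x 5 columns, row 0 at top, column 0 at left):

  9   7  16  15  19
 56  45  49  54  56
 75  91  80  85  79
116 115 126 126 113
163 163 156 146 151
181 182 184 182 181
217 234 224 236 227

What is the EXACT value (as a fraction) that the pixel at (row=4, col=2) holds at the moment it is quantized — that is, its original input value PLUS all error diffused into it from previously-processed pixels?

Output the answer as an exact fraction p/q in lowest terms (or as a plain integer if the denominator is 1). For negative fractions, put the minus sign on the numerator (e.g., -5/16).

(0,0): OLD=9 → NEW=0, ERR=9
(0,1): OLD=175/16 → NEW=0, ERR=175/16
(0,2): OLD=5321/256 → NEW=0, ERR=5321/256
(0,3): OLD=98687/4096 → NEW=0, ERR=98687/4096
(0,4): OLD=1935993/65536 → NEW=0, ERR=1935993/65536
(1,0): OLD=15581/256 → NEW=0, ERR=15581/256
(1,1): OLD=162827/2048 → NEW=0, ERR=162827/2048
(1,2): OLD=6257383/65536 → NEW=0, ERR=6257383/65536
(1,3): OLD=28872475/262144 → NEW=0, ERR=28872475/262144
(1,4): OLD=482024177/4194304 → NEW=0, ERR=482024177/4194304
(2,0): OLD=3569321/32768 → NEW=0, ERR=3569321/32768
(2,1): OLD=194204115/1048576 → NEW=255, ERR=-73182765/1048576
(2,2): OLD=1760325689/16777216 → NEW=0, ERR=1760325689/16777216
(2,3): OLD=51764665755/268435456 → NEW=255, ERR=-16686375525/268435456
(2,4): OLD=406310938749/4294967296 → NEW=0, ERR=406310938749/4294967296
(3,0): OLD=2297700121/16777216 → NEW=255, ERR=-1980489959/16777216
(3,1): OLD=9130247973/134217728 → NEW=0, ERR=9130247973/134217728
(3,2): OLD=741021491623/4294967296 → NEW=255, ERR=-354195168857/4294967296
(3,3): OLD=814244254671/8589934592 → NEW=0, ERR=814244254671/8589934592
(3,4): OLD=24759456895723/137438953472 → NEW=255, ERR=-10287476239637/137438953472
(4,0): OLD=298210980183/2147483648 → NEW=255, ERR=-249397350057/2147483648
(4,1): OLD=7600960546775/68719476736 → NEW=0, ERR=7600960546775/68719476736
(4,2): OLD=220611473326201/1099511627776 → NEW=255, ERR=-59763991756679/1099511627776
Target (4,2): original=156, with diffused error = 220611473326201/1099511627776

Answer: 220611473326201/1099511627776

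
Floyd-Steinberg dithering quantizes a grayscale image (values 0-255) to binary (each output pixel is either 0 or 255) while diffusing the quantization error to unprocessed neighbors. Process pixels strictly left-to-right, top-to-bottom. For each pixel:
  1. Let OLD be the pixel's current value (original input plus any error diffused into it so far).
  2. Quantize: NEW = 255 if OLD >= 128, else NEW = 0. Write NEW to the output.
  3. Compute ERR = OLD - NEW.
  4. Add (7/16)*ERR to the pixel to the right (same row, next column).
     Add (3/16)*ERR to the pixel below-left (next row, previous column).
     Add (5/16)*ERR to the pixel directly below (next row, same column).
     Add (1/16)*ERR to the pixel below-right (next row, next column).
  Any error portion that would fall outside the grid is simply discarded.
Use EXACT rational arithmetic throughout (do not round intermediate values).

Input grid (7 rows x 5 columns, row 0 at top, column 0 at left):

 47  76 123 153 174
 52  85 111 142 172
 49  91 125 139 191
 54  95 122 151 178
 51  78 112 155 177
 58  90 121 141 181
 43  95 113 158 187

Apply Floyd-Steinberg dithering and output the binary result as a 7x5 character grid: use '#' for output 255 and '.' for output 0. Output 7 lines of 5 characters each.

(0,0): OLD=47 → NEW=0, ERR=47
(0,1): OLD=1545/16 → NEW=0, ERR=1545/16
(0,2): OLD=42303/256 → NEW=255, ERR=-22977/256
(0,3): OLD=465849/4096 → NEW=0, ERR=465849/4096
(0,4): OLD=14664207/65536 → NEW=255, ERR=-2047473/65536
(1,0): OLD=21707/256 → NEW=0, ERR=21707/256
(1,1): OLD=283405/2048 → NEW=255, ERR=-238835/2048
(1,2): OLD=3885713/65536 → NEW=0, ERR=3885713/65536
(1,3): OLD=50335293/262144 → NEW=255, ERR=-16511427/262144
(1,4): OLD=594705175/4194304 → NEW=255, ERR=-474842345/4194304
(2,0): OLD=1757407/32768 → NEW=0, ERR=1757407/32768
(2,1): OLD=99024645/1048576 → NEW=0, ERR=99024645/1048576
(2,2): OLD=2780760911/16777216 → NEW=255, ERR=-1497429169/16777216
(2,3): OLD=16843501949/268435456 → NEW=0, ERR=16843501949/268435456
(2,4): OLD=769386015531/4294967296 → NEW=255, ERR=-325830644949/4294967296
(3,0): OLD=1484228719/16777216 → NEW=0, ERR=1484228719/16777216
(3,1): OLD=20110222915/134217728 → NEW=255, ERR=-14115297725/134217728
(3,2): OLD=282458323409/4294967296 → NEW=0, ERR=282458323409/4294967296
(3,3): OLD=1542561950601/8589934592 → NEW=255, ERR=-647871370359/8589934592
(3,4): OLD=17209719738381/137438953472 → NEW=0, ERR=17209719738381/137438953472
(4,0): OLD=126544921633/2147483648 → NEW=0, ERR=126544921633/2147483648
(4,1): OLD=6100637974561/68719476736 → NEW=0, ERR=6100637974561/68719476736
(4,2): OLD=165670488681743/1099511627776 → NEW=255, ERR=-114704976401137/1099511627776
(4,3): OLD=1994558929560609/17592186044416 → NEW=0, ERR=1994558929560609/17592186044416
(4,4): OLD=73470363450778983/281474976710656 → NEW=255, ERR=1694244389561703/281474976710656
(5,0): OLD=102320775795971/1099511627776 → NEW=0, ERR=102320775795971/1099511627776
(5,1): OLD=1254134641603401/8796093022208 → NEW=255, ERR=-988869079059639/8796093022208
(5,2): OLD=18583347073232913/281474976710656 → NEW=0, ERR=18583347073232913/281474976710656
(5,3): OLD=225093487636678271/1125899906842624 → NEW=255, ERR=-62010988608190849/1125899906842624
(5,4): OLD=2988065869242016197/18014398509481984 → NEW=255, ERR=-1605605750675889723/18014398509481984
(6,0): OLD=7177935793939027/140737488355328 → NEW=0, ERR=7177935793939027/140737488355328
(6,1): OLD=452058172889268573/4503599627370496 → NEW=0, ERR=452058172889268573/4503599627370496
(6,2): OLD=11543150270592544463/72057594037927936 → NEW=255, ERR=-6831536209079079217/72057594037927936
(6,3): OLD=99987395752344145061/1152921504606846976 → NEW=0, ERR=99987395752344145061/1152921504606846976
(6,4): OLD=3572159819499023026883/18446744073709551616 → NEW=255, ERR=-1131759919296912635197/18446744073709551616
Row 0: ..#.#
Row 1: .#.##
Row 2: ..#.#
Row 3: .#.#.
Row 4: ..#.#
Row 5: .#.##
Row 6: ..#.#

Answer: ..#.#
.#.##
..#.#
.#.#.
..#.#
.#.##
..#.#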